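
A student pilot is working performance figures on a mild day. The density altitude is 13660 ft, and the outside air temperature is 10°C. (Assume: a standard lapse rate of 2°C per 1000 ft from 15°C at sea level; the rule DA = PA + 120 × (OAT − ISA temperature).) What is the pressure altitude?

DA = PA + 120 × (OAT − (15 − 2·PA/1000)) = PA + 120·OAT − 1800 + 0.24·PA = 1.24·PA + 120·OAT − 1800.
So 1.24·PA = 13660 − 120 × 10 + 1800 = 14260.
PA = 14260 / 1.24 = 11500 ft.

11500 ft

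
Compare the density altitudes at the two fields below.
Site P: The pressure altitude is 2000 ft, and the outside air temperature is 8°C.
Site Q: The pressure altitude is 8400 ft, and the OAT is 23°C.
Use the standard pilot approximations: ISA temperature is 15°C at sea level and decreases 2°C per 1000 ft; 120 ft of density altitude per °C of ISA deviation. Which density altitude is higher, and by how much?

Site P: ISA temp = 11°C, deviation -3°C, DA = 2000 + 120 × (-3) = 1640 ft.
Site Q: ISA temp = -1.8°C, deviation +24.8°C, DA = 8400 + 120 × 24.8 = 11376 ft.
Site Q is higher by 11376 − 1640 = 9736 ft.

Site Q by 9736 ft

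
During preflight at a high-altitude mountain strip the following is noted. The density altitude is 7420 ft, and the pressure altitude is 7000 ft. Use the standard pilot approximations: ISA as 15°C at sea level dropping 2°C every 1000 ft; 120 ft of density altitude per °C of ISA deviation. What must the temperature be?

4.5°C

Density altitude − pressure altitude = 7420 − 7000 = +420 ft.
At 120 ft/°C that is an ISA deviation of 420/120 = +3.5°C.
ISA temperature at 7000 ft = 15 − 2 × (7000/1000) = 1°C.
OAT = ISA + deviation = 1 + (+3.5) = 4.5°C.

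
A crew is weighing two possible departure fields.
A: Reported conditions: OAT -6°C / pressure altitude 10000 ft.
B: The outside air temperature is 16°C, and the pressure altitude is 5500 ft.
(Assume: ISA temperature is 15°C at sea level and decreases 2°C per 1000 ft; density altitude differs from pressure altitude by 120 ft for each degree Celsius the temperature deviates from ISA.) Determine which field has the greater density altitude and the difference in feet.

A: ISA temp = -5°C, deviation -1°C, DA = 10000 + 120 × (-1) = 9880 ft.
B: ISA temp = 4°C, deviation +12°C, DA = 5500 + 120 × 12 = 6940 ft.
A is higher by 9880 − 6940 = 2940 ft.

A by 2940 ft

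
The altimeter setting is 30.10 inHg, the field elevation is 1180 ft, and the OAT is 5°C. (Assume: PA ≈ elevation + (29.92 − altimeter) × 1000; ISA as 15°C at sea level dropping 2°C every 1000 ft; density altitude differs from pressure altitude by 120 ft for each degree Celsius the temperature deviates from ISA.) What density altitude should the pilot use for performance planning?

40 ft

Pressure altitude = 1180 + (29.92 − 30.10) × 1000 = 1180 + (-180) = 1000 ft.
ISA temperature at 1000 ft = 15 − 2 × (1000/1000) = 13°C.
ISA deviation = 5 − 13 = -8°C.
Density altitude = 1000 + 120 × (-8) = 40 ft.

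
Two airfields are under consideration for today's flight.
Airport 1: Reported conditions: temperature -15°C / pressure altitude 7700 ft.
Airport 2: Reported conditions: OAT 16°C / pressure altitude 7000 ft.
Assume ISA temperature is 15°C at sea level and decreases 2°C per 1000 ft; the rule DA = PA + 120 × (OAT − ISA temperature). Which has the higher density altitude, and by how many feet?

Airport 2 by 2852 ft

Airport 1: ISA temp = -0.4°C, deviation -14.6°C, DA = 7700 + 120 × (-14.6) = 5948 ft.
Airport 2: ISA temp = 1°C, deviation +15°C, DA = 7000 + 120 × 15 = 8800 ft.
Airport 2 is higher by 8800 − 5948 = 2852 ft.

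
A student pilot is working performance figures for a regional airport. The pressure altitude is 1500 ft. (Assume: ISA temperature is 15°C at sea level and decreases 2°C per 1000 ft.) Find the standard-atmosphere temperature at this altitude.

ISA temperature = 15 − 2 × (1500/1000) = 15 − 3 = 12°C.

12°C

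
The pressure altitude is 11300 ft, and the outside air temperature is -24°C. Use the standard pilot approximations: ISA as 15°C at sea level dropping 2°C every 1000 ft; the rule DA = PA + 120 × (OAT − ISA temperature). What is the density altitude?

ISA temperature at 11300 ft = 15 − 2 × (11300/1000) = -7.6°C.
ISA deviation = -24 − (-7.6) = -16.4°C.
Density altitude = 11300 + 120 × (-16.4) = 11300 + (-1968) = 9332 ft.

9332 ft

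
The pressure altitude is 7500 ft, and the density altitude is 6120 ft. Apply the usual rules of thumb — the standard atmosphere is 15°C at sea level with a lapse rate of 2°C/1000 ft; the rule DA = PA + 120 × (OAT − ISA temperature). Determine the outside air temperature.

Density altitude − pressure altitude = 6120 − 7500 = -1380 ft.
At 120 ft/°C that is an ISA deviation of -1380/120 = -11.5°C.
ISA temperature at 7500 ft = 15 − 2 × (7500/1000) = 0°C.
OAT = ISA + deviation = 0 + (-11.5) = -11.5°C.

-11.5°C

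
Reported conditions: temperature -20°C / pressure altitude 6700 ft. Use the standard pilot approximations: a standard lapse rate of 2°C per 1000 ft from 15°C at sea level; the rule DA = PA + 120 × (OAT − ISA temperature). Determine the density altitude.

4108 ft

ISA temperature at 6700 ft = 15 − 2 × (6700/1000) = 1.6°C.
ISA deviation = -20 − 1.6 = -21.6°C.
Density altitude = 6700 + 120 × (-21.6) = 6700 + (-2592) = 4108 ft.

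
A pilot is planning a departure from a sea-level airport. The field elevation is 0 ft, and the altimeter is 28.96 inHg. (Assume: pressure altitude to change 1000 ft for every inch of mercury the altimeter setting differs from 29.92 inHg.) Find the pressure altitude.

Pressure correction = (29.92 − 28.96) × 1000 = +960 ft.
Pressure altitude = 0 + (+960) = 960 ft.

960 ft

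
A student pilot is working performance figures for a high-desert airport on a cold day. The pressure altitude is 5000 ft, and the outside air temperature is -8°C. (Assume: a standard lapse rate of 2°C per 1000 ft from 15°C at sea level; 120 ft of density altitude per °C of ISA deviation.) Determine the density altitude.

3440 ft

ISA temperature at 5000 ft = 15 − 2 × (5000/1000) = 5°C.
ISA deviation = -8 − 5 = -13°C.
Density altitude = 5000 + 120 × (-13) = 5000 + (-1560) = 3440 ft.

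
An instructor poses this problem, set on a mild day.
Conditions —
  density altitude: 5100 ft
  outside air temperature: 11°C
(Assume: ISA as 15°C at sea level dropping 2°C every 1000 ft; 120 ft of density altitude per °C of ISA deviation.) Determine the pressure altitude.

4500 ft

DA = PA + 120 × (OAT − (15 − 2·PA/1000)) = PA + 120·OAT − 1800 + 0.24·PA = 1.24·PA + 120·OAT − 1800.
So 1.24·PA = 5100 − 120 × 11 + 1800 = 5580.
PA = 5580 / 1.24 = 4500 ft.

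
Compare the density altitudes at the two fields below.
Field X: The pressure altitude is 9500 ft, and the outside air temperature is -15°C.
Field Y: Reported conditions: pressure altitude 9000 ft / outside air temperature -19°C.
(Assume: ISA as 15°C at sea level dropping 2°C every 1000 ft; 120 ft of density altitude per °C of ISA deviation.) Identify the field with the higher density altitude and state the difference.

Field X: ISA temp = -4°C, deviation -11°C, DA = 9500 + 120 × (-11) = 8180 ft.
Field Y: ISA temp = -3°C, deviation -16°C, DA = 9000 + 120 × (-16) = 7080 ft.
Field X is higher by 8180 − 7080 = 1100 ft.

Field X by 1100 ft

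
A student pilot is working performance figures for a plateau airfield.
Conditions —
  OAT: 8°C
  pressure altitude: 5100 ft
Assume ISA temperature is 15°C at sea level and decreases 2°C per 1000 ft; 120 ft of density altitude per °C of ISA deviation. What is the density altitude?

ISA temperature at 5100 ft = 15 − 2 × (5100/1000) = 4.8°C.
ISA deviation = 8 − 4.8 = +3.2°C.
Density altitude = 5100 + 120 × (3.2) = 5100 + (+384) = 5484 ft.

5484 ft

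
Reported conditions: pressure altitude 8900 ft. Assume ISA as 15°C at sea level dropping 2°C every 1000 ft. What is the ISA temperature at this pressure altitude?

ISA temperature = 15 − 2 × (8900/1000) = 15 − 17.8 = -2.8°C.

-2.8°C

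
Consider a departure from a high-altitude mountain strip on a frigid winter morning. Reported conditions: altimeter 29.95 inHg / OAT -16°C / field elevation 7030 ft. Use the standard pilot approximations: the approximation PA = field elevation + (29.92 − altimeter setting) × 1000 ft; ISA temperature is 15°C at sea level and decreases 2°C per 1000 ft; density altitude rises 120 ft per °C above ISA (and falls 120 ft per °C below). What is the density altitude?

Pressure altitude = 7030 + (29.92 − 29.95) × 1000 = 7030 + (-30) = 7000 ft.
ISA temperature at 7000 ft = 15 − 2 × (7000/1000) = 1°C.
ISA deviation = -16 − 1 = -17°C.
Density altitude = 7000 + 120 × (-17) = 4960 ft.

4960 ft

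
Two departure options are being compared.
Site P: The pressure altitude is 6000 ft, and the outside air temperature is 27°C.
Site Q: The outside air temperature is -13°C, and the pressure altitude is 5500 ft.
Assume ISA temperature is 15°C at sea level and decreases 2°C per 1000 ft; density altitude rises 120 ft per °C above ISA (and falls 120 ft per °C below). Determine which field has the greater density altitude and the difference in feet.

Site P by 5420 ft

Site P: ISA temp = 3°C, deviation +24°C, DA = 6000 + 120 × 24 = 8880 ft.
Site Q: ISA temp = 4°C, deviation -17°C, DA = 5500 + 120 × (-17) = 3460 ft.
Site P is higher by 8880 − 3460 = 5420 ft.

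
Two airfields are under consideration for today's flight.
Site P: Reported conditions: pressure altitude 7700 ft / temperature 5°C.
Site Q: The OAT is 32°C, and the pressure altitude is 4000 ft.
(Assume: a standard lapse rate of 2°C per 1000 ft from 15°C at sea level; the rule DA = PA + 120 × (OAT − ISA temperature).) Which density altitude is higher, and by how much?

Site P: ISA temp = -0.4°C, deviation +5.4°C, DA = 7700 + 120 × 5.4 = 8348 ft.
Site Q: ISA temp = 7°C, deviation +25°C, DA = 4000 + 120 × 25 = 7000 ft.
Site P is higher by 8348 − 7000 = 1348 ft.

Site P by 1348 ft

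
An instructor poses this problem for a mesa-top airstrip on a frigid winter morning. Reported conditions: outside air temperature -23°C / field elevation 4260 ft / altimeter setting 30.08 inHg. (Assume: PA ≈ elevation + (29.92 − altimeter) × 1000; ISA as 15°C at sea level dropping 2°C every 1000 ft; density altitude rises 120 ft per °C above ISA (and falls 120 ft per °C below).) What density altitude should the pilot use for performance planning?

524 ft

Pressure altitude = 4260 + (29.92 − 30.08) × 1000 = 4260 + (-160) = 4100 ft.
ISA temperature at 4100 ft = 15 − 2 × (4100/1000) = 6.8°C.
ISA deviation = -23 − 6.8 = -29.8°C.
Density altitude = 4100 + 120 × (-29.8) = 524 ft.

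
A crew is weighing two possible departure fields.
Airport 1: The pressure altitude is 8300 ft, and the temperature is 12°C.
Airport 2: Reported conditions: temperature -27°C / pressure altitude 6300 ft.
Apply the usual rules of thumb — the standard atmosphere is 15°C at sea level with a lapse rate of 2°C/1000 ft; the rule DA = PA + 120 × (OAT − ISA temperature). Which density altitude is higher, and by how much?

Airport 1 by 7160 ft

Airport 1: ISA temp = -1.6°C, deviation +13.6°C, DA = 8300 + 120 × 13.6 = 9932 ft.
Airport 2: ISA temp = 2.4°C, deviation -29.4°C, DA = 6300 + 120 × (-29.4) = 2772 ft.
Airport 1 is higher by 9932 − 2772 = 7160 ft.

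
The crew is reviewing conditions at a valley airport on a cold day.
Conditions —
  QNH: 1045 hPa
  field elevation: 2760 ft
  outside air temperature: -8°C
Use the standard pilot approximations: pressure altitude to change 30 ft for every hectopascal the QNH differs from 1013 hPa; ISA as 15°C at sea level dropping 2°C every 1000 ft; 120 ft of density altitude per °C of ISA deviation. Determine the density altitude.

Pressure altitude = 2760 + (1013 − 1045) × 30 = 2760 + (-960) = 1800 ft.
ISA temperature at 1800 ft = 15 − 2 × (1800/1000) = 11.4°C.
ISA deviation = -8 − 11.4 = -19.4°C.
Density altitude = 1800 + 120 × (-19.4) = -528 ft.

-528 ft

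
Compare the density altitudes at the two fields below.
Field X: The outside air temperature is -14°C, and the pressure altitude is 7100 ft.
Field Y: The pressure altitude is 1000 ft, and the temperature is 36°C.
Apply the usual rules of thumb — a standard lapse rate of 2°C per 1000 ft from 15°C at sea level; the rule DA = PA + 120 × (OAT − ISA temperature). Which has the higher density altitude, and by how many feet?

Field X: ISA temp = 0.8°C, deviation -14.8°C, DA = 7100 + 120 × (-14.8) = 5324 ft.
Field Y: ISA temp = 13°C, deviation +23°C, DA = 1000 + 120 × 23 = 3760 ft.
Field X is higher by 5324 − 3760 = 1564 ft.

Field X by 1564 ft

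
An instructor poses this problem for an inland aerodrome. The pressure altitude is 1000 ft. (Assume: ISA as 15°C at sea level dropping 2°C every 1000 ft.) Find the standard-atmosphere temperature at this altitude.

ISA temperature = 15 − 2 × (1000/1000) = 15 − 2 = 13°C.

13°C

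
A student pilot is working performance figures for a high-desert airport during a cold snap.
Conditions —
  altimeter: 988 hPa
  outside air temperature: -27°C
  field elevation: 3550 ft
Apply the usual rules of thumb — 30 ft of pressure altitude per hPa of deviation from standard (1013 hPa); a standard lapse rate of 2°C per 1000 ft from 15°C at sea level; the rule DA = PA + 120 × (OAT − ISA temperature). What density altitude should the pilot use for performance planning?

292 ft

Pressure altitude = 3550 + (1013 − 988) × 30 = 3550 + (+750) = 4300 ft.
ISA temperature at 4300 ft = 15 − 2 × (4300/1000) = 6.4°C.
ISA deviation = -27 − 6.4 = -33.4°C.
Density altitude = 4300 + 120 × (-33.4) = 292 ft.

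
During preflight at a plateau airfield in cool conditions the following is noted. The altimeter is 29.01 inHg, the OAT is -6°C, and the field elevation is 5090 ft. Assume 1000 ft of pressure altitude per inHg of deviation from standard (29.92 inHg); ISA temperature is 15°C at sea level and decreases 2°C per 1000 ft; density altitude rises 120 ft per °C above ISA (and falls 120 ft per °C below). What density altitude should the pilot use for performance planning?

Pressure altitude = 5090 + (29.92 − 29.01) × 1000 = 5090 + (+910) = 6000 ft.
ISA temperature at 6000 ft = 15 − 2 × (6000/1000) = 3°C.
ISA deviation = -6 − 3 = -9°C.
Density altitude = 6000 + 120 × (-9) = 4920 ft.

4920 ft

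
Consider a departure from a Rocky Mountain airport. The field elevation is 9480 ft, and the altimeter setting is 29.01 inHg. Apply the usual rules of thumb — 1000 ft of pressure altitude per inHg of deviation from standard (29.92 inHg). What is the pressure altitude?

10390 ft

Pressure correction = (29.92 − 29.01) × 1000 = +910 ft.
Pressure altitude = 9480 + (+910) = 10390 ft.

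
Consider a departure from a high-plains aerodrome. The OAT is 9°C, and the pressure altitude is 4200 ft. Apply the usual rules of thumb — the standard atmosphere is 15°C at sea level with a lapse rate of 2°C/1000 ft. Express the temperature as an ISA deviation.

ISA temperature at 4200 ft = 15 − 2 × (4200/1000) = 6.6°C.
Deviation = OAT − ISA = 9 − 6.6 = +2.4°C.

ISA+2.4°C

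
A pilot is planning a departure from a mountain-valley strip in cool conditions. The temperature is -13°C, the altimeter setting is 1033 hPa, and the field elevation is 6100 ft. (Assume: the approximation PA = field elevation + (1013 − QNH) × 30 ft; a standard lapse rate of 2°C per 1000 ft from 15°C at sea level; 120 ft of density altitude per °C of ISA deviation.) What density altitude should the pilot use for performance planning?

Pressure altitude = 6100 + (1013 − 1033) × 30 = 6100 + (-600) = 5500 ft.
ISA temperature at 5500 ft = 15 − 2 × (5500/1000) = 4°C.
ISA deviation = -13 − 4 = -17°C.
Density altitude = 5500 + 120 × (-17) = 3460 ft.

3460 ft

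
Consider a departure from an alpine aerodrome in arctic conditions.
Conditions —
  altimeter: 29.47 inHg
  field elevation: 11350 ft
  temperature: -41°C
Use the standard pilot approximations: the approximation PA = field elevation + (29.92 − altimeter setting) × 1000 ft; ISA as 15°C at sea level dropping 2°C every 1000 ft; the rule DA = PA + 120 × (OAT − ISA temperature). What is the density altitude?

Pressure altitude = 11350 + (29.92 − 29.47) × 1000 = 11350 + (+450) = 11800 ft.
ISA temperature at 11800 ft = 15 − 2 × (11800/1000) = -8.6°C.
ISA deviation = -41 − (-8.6) = -32.4°C.
Density altitude = 11800 + 120 × (-32.4) = 7912 ft.

7912 ft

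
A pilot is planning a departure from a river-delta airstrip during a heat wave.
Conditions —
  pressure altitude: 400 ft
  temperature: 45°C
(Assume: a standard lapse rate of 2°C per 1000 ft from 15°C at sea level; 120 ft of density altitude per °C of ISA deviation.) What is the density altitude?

4096 ft

ISA temperature at 400 ft = 15 − 2 × (400/1000) = 14.2°C.
ISA deviation = 45 − 14.2 = +30.8°C.
Density altitude = 400 + 120 × (30.8) = 400 + (+3696) = 4096 ft.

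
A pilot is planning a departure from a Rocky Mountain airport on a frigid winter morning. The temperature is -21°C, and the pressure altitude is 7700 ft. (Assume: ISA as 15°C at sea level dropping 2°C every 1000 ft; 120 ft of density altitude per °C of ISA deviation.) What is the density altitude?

ISA temperature at 7700 ft = 15 − 2 × (7700/1000) = -0.4°C.
ISA deviation = -21 − (-0.4) = -20.6°C.
Density altitude = 7700 + 120 × (-20.6) = 7700 + (-2472) = 5228 ft.

5228 ft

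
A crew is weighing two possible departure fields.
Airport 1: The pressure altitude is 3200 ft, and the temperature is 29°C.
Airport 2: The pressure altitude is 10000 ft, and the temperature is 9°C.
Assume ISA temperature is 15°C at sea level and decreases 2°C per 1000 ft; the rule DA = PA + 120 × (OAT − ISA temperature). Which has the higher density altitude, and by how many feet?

Airport 1: ISA temp = 8.6°C, deviation +20.4°C, DA = 3200 + 120 × 20.4 = 5648 ft.
Airport 2: ISA temp = -5°C, deviation +14°C, DA = 10000 + 120 × 14 = 11680 ft.
Airport 2 is higher by 11680 − 5648 = 6032 ft.

Airport 2 by 6032 ft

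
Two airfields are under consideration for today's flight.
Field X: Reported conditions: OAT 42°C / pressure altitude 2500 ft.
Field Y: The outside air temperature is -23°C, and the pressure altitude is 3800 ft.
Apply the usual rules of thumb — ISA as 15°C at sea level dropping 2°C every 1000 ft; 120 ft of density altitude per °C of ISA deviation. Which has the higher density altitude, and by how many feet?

Field X: ISA temp = 10°C, deviation +32°C, DA = 2500 + 120 × 32 = 6340 ft.
Field Y: ISA temp = 7.4°C, deviation -30.4°C, DA = 3800 + 120 × (-30.4) = 152 ft.
Field X is higher by 6340 − 152 = 6188 ft.

Field X by 6188 ft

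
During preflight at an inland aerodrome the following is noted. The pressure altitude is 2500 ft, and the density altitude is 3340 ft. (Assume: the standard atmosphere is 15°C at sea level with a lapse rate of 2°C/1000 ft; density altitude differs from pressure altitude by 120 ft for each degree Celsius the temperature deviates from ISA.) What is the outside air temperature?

Density altitude − pressure altitude = 3340 − 2500 = +840 ft.
At 120 ft/°C that is an ISA deviation of 840/120 = +7°C.
ISA temperature at 2500 ft = 15 − 2 × (2500/1000) = 10°C.
OAT = ISA + deviation = 10 + (+7) = 17°C.

17°C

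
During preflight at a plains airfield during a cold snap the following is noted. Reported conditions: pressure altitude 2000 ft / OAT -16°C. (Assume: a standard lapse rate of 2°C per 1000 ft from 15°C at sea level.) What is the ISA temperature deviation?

ISA temperature at 2000 ft = 15 − 2 × (2000/1000) = 11°C.
Deviation = OAT − ISA = -16 − 11 = -27°C.

ISA-27°C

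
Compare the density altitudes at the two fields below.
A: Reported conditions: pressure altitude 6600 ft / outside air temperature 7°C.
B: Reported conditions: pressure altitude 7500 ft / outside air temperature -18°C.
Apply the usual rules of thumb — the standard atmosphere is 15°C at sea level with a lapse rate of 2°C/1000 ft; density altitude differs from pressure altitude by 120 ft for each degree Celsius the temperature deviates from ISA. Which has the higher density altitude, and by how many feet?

A: ISA temp = 1.8°C, deviation +5.2°C, DA = 6600 + 120 × 5.2 = 7224 ft.
B: ISA temp = 0°C, deviation -18°C, DA = 7500 + 120 × (-18) = 5340 ft.
A is higher by 7224 − 5340 = 1884 ft.

A by 1884 ft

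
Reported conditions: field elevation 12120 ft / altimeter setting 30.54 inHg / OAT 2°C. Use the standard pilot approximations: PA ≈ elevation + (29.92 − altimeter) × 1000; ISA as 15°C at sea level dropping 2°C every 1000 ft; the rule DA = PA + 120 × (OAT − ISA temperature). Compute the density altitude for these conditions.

12700 ft

Pressure altitude = 12120 + (29.92 − 30.54) × 1000 = 12120 + (-620) = 11500 ft.
ISA temperature at 11500 ft = 15 − 2 × (11500/1000) = -8°C.
ISA deviation = 2 − (-8) = +10°C.
Density altitude = 11500 + 120 × (10) = 12700 ft.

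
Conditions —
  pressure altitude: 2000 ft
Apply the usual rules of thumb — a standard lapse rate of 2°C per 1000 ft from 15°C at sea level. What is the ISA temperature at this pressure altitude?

ISA temperature = 15 − 2 × (2000/1000) = 15 − 4 = 11°C.

11°C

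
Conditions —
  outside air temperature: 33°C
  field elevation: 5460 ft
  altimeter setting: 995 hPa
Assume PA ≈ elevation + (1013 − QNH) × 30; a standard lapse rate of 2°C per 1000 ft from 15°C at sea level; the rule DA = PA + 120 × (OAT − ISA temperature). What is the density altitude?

Pressure altitude = 5460 + (1013 − 995) × 30 = 5460 + (+540) = 6000 ft.
ISA temperature at 6000 ft = 15 − 2 × (6000/1000) = 3°C.
ISA deviation = 33 − 3 = +30°C.
Density altitude = 6000 + 120 × (30) = 9600 ft.

9600 ft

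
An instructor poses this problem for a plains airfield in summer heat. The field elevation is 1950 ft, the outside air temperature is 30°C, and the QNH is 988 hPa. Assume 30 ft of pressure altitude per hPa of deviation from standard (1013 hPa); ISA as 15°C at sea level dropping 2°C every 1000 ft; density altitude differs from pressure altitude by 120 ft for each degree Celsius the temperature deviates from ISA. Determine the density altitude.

Pressure altitude = 1950 + (1013 − 988) × 30 = 1950 + (+750) = 2700 ft.
ISA temperature at 2700 ft = 15 − 2 × (2700/1000) = 9.6°C.
ISA deviation = 30 − 9.6 = +20.4°C.
Density altitude = 2700 + 120 × (20.4) = 5148 ft.

5148 ft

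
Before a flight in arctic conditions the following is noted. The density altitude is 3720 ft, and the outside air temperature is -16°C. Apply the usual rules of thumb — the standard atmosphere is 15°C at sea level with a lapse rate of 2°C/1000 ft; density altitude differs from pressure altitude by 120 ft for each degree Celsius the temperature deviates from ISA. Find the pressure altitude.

DA = PA + 120 × (OAT − (15 − 2·PA/1000)) = PA + 120·OAT − 1800 + 0.24·PA = 1.24·PA + 120·OAT − 1800.
So 1.24·PA = 3720 − 120 × (-16) + 1800 = 7440.
PA = 7440 / 1.24 = 6000 ft.

6000 ft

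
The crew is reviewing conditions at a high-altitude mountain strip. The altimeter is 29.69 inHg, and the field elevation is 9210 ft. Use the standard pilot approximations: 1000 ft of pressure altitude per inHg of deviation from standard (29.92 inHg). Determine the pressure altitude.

Pressure correction = (29.92 − 29.69) × 1000 = +230 ft.
Pressure altitude = 9210 + (+230) = 9440 ft.

9440 ft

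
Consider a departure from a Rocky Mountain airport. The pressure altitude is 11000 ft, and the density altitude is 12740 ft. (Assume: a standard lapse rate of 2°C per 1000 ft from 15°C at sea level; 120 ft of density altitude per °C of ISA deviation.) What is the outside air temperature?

7.5°C

Density altitude − pressure altitude = 12740 − 11000 = +1740 ft.
At 120 ft/°C that is an ISA deviation of 1740/120 = +14.5°C.
ISA temperature at 11000 ft = 15 − 2 × (11000/1000) = -7°C.
OAT = ISA + deviation = -7 + (+14.5) = 7.5°C.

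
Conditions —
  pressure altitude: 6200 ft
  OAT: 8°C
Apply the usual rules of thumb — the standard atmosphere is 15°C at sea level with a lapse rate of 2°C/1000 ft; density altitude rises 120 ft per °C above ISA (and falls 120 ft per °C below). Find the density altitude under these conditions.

6848 ft

ISA temperature at 6200 ft = 15 − 2 × (6200/1000) = 2.6°C.
ISA deviation = 8 − 2.6 = +5.4°C.
Density altitude = 6200 + 120 × (5.4) = 6200 + (+648) = 6848 ft.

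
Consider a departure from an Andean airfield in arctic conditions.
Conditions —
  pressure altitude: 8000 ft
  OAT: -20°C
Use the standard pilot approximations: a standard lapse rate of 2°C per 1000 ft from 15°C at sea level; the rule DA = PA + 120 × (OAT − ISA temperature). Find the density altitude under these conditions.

ISA temperature at 8000 ft = 15 − 2 × (8000/1000) = -1°C.
ISA deviation = -20 − (-1) = -19°C.
Density altitude = 8000 + 120 × (-19) = 8000 + (-2280) = 5720 ft.

5720 ft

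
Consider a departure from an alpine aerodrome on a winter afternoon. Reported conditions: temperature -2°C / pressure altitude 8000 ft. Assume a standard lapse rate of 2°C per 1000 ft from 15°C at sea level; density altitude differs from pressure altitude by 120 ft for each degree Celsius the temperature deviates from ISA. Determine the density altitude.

7880 ft

ISA temperature at 8000 ft = 15 − 2 × (8000/1000) = -1°C.
ISA deviation = -2 − (-1) = -1°C.
Density altitude = 8000 + 120 × (-1) = 8000 + (-120) = 7880 ft.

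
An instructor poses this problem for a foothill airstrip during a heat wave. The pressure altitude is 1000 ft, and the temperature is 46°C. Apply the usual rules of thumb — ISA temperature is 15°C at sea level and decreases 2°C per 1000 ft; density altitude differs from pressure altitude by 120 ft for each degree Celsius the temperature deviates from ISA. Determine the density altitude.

ISA temperature at 1000 ft = 15 − 2 × (1000/1000) = 13°C.
ISA deviation = 46 − 13 = +33°C.
Density altitude = 1000 + 120 × (33) = 1000 + (+3960) = 4960 ft.

4960 ft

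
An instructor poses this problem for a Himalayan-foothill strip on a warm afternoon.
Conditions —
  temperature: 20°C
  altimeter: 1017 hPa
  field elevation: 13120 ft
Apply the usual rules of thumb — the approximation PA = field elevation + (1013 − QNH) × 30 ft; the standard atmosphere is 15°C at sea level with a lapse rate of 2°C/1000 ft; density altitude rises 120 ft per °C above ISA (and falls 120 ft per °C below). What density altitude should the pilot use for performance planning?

16720 ft

Pressure altitude = 13120 + (1013 − 1017) × 30 = 13120 + (-120) = 13000 ft.
ISA temperature at 13000 ft = 15 − 2 × (13000/1000) = -11°C.
ISA deviation = 20 − (-11) = +31°C.
Density altitude = 13000 + 120 × (31) = 16720 ft.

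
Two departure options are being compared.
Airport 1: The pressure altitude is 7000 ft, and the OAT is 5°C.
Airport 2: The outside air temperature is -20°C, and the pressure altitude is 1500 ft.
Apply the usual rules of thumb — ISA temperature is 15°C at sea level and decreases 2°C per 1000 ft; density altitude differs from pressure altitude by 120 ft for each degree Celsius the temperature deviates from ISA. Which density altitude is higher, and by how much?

Airport 1: ISA temp = 1°C, deviation +4°C, DA = 7000 + 120 × 4 = 7480 ft.
Airport 2: ISA temp = 12°C, deviation -32°C, DA = 1500 + 120 × (-32) = -2340 ft.
Airport 1 is higher by 7480 − (-2340) = 9820 ft.

Airport 1 by 9820 ft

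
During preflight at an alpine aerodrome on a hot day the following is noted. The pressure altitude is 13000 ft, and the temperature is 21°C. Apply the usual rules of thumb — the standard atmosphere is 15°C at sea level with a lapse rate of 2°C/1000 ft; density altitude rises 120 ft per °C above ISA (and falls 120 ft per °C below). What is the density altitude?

ISA temperature at 13000 ft = 15 − 2 × (13000/1000) = -11°C.
ISA deviation = 21 − (-11) = +32°C.
Density altitude = 13000 + 120 × (32) = 13000 + (+3840) = 16840 ft.

16840 ft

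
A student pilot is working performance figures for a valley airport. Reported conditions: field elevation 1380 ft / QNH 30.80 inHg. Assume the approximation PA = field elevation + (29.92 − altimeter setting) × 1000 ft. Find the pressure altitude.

Pressure correction = (29.92 − 30.80) × 1000 = -880 ft.
Pressure altitude = 1380 + (-880) = 500 ft.

500 ft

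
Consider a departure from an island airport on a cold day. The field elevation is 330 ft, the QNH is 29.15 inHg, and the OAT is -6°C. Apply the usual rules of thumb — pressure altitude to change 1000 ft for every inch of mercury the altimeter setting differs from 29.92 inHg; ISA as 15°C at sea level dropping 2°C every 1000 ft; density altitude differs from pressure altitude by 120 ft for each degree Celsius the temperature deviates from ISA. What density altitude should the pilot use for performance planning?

Pressure altitude = 330 + (29.92 − 29.15) × 1000 = 330 + (+770) = 1100 ft.
ISA temperature at 1100 ft = 15 − 2 × (1100/1000) = 12.8°C.
ISA deviation = -6 − 12.8 = -18.8°C.
Density altitude = 1100 + 120 × (-18.8) = -1156 ft.

-1156 ft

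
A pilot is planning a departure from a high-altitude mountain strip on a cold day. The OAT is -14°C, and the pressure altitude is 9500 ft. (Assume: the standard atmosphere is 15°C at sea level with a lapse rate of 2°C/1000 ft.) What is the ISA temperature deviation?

ISA temperature at 9500 ft = 15 − 2 × (9500/1000) = -4°C.
Deviation = OAT − ISA = -14 − (-4) = -10°C.

ISA-10°C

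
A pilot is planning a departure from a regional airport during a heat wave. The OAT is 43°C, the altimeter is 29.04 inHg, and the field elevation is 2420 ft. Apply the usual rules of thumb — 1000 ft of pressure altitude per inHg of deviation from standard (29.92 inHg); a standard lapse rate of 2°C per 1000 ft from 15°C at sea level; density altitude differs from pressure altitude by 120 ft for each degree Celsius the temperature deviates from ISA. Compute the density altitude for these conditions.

Pressure altitude = 2420 + (29.92 − 29.04) × 1000 = 2420 + (+880) = 3300 ft.
ISA temperature at 3300 ft = 15 − 2 × (3300/1000) = 8.4°C.
ISA deviation = 43 − 8.4 = +34.6°C.
Density altitude = 3300 + 120 × (34.6) = 7452 ft.

7452 ft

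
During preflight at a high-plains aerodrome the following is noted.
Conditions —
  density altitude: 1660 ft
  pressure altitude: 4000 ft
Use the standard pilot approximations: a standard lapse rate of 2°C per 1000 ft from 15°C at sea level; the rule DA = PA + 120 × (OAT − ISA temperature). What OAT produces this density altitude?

-12.5°C

Density altitude − pressure altitude = 1660 − 4000 = -2340 ft.
At 120 ft/°C that is an ISA deviation of -2340/120 = -19.5°C.
ISA temperature at 4000 ft = 15 − 2 × (4000/1000) = 7°C.
OAT = ISA + deviation = 7 + (-19.5) = -12.5°C.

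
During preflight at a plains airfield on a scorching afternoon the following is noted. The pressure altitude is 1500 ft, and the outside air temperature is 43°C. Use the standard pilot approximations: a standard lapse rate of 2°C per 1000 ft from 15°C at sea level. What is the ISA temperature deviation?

ISA temperature at 1500 ft = 15 − 2 × (1500/1000) = 12°C.
Deviation = OAT − ISA = 43 − 12 = +31°C.

ISA+31°C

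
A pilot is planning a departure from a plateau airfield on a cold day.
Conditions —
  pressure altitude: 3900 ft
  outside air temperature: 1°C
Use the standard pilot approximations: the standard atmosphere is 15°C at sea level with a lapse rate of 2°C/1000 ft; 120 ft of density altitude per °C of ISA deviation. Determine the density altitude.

ISA temperature at 3900 ft = 15 − 2 × (3900/1000) = 7.2°C.
ISA deviation = 1 − 7.2 = -6.2°C.
Density altitude = 3900 + 120 × (-6.2) = 3900 + (-744) = 3156 ft.

3156 ft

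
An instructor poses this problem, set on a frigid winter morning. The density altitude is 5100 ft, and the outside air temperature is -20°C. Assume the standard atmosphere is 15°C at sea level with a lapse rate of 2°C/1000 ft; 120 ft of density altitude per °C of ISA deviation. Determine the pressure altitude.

DA = PA + 120 × (OAT − (15 − 2·PA/1000)) = PA + 120·OAT − 1800 + 0.24·PA = 1.24·PA + 120·OAT − 1800.
So 1.24·PA = 5100 − 120 × (-20) + 1800 = 9300.
PA = 9300 / 1.24 = 7500 ft.

7500 ft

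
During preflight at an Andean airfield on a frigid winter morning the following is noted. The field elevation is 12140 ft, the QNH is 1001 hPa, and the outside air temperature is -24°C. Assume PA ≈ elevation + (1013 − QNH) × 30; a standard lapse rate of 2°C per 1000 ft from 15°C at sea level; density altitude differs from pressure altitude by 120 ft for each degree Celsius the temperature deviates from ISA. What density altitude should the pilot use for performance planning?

10820 ft

Pressure altitude = 12140 + (1013 − 1001) × 30 = 12140 + (+360) = 12500 ft.
ISA temperature at 12500 ft = 15 − 2 × (12500/1000) = -10°C.
ISA deviation = -24 − (-10) = -14°C.
Density altitude = 12500 + 120 × (-14) = 10820 ft.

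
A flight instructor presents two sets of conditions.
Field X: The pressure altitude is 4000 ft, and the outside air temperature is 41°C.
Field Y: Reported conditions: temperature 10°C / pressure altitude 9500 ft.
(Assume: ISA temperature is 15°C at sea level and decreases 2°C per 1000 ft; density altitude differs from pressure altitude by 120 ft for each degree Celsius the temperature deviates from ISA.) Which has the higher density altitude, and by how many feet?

Field Y by 3100 ft

Field X: ISA temp = 7°C, deviation +34°C, DA = 4000 + 120 × 34 = 8080 ft.
Field Y: ISA temp = -4°C, deviation +14°C, DA = 9500 + 120 × 14 = 11180 ft.
Field Y is higher by 11180 − 8080 = 3100 ft.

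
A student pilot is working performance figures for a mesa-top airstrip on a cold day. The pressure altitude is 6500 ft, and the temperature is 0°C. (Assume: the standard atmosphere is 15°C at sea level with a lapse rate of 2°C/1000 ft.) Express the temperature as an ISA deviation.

ISA-2°C

ISA temperature at 6500 ft = 15 − 2 × (6500/1000) = 2°C.
Deviation = OAT − ISA = 0 − 2 = -2°C.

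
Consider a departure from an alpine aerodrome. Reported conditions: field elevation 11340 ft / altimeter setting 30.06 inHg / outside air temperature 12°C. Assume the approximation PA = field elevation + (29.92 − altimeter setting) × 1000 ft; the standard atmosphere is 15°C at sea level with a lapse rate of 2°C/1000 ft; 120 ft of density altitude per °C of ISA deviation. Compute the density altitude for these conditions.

13528 ft

Pressure altitude = 11340 + (29.92 − 30.06) × 1000 = 11340 + (-140) = 11200 ft.
ISA temperature at 11200 ft = 15 − 2 × (11200/1000) = -7.4°C.
ISA deviation = 12 − (-7.4) = +19.4°C.
Density altitude = 11200 + 120 × (19.4) = 13528 ft.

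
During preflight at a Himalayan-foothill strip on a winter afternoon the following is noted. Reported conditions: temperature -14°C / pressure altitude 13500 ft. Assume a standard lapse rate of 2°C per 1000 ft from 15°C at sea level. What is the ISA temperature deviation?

ISA temperature at 13500 ft = 15 − 2 × (13500/1000) = -12°C.
Deviation = OAT − ISA = -14 − (-12) = -2°C.

ISA-2°C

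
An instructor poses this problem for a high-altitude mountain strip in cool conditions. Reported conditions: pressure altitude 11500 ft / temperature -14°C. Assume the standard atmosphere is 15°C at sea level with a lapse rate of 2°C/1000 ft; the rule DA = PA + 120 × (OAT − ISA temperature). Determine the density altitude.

10780 ft

ISA temperature at 11500 ft = 15 − 2 × (11500/1000) = -8°C.
ISA deviation = -14 − (-8) = -6°C.
Density altitude = 11500 + 120 × (-6) = 11500 + (-720) = 10780 ft.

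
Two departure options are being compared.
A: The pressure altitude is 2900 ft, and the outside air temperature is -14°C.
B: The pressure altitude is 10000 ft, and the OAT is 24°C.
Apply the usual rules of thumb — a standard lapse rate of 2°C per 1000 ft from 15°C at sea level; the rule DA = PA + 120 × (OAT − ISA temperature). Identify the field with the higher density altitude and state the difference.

B by 13364 ft

A: ISA temp = 9.2°C, deviation -23.2°C, DA = 2900 + 120 × (-23.2) = 116 ft.
B: ISA temp = -5°C, deviation +29°C, DA = 10000 + 120 × 29 = 13480 ft.
B is higher by 13480 − 116 = 13364 ft.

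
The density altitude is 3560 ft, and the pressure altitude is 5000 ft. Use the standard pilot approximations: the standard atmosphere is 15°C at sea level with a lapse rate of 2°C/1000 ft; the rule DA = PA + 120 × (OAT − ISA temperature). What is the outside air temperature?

-7°C

Density altitude − pressure altitude = 3560 − 5000 = -1440 ft.
At 120 ft/°C that is an ISA deviation of -1440/120 = -12°C.
ISA temperature at 5000 ft = 15 − 2 × (5000/1000) = 5°C.
OAT = ISA + deviation = 5 + (-12) = -7°C.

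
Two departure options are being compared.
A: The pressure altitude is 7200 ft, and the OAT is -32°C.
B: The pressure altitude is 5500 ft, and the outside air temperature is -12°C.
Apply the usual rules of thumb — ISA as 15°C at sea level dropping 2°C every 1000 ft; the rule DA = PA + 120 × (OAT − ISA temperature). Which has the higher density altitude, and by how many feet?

A: ISA temp = 0.6°C, deviation -32.6°C, DA = 7200 + 120 × (-32.6) = 3288 ft.
B: ISA temp = 4°C, deviation -16°C, DA = 5500 + 120 × (-16) = 3580 ft.
B is higher by 3580 − 3288 = 292 ft.

B by 292 ft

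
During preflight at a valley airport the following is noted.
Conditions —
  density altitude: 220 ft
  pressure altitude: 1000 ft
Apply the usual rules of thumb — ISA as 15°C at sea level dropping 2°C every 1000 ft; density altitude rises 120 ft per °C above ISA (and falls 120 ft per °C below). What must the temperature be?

6.5°C

Density altitude − pressure altitude = 220 − 1000 = -780 ft.
At 120 ft/°C that is an ISA deviation of -780/120 = -6.5°C.
ISA temperature at 1000 ft = 15 − 2 × (1000/1000) = 13°C.
OAT = ISA + deviation = 13 + (-6.5) = 6.5°C.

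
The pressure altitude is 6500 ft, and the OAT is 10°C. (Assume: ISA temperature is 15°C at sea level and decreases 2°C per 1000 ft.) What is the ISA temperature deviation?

ISA+8°C

ISA temperature at 6500 ft = 15 − 2 × (6500/1000) = 2°C.
Deviation = OAT − ISA = 10 − 2 = +8°C.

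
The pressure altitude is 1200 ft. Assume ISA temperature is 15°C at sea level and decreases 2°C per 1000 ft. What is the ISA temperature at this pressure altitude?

ISA temperature = 15 − 2 × (1200/1000) = 15 − 2.4 = 12.6°C.

12.6°C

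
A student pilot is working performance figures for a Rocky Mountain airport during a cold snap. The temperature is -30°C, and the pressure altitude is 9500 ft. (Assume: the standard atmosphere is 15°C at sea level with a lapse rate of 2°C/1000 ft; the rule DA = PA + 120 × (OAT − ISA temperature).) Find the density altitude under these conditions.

ISA temperature at 9500 ft = 15 − 2 × (9500/1000) = -4°C.
ISA deviation = -30 − (-4) = -26°C.
Density altitude = 9500 + 120 × (-26) = 9500 + (-3120) = 6380 ft.

6380 ft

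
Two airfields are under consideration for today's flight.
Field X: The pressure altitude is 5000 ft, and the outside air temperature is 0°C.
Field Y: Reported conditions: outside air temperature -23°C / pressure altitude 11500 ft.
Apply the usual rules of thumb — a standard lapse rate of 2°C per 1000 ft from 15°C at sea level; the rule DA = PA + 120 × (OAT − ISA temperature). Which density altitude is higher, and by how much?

Field Y by 5300 ft

Field X: ISA temp = 5°C, deviation -5°C, DA = 5000 + 120 × (-5) = 4400 ft.
Field Y: ISA temp = -8°C, deviation -15°C, DA = 11500 + 120 × (-15) = 9700 ft.
Field Y is higher by 9700 − 4400 = 5300 ft.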